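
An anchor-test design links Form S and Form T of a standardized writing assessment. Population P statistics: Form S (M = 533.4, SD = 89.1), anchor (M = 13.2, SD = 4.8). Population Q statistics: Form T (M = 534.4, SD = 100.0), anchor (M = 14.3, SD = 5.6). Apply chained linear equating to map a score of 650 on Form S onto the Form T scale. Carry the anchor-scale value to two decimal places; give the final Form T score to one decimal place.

626.9

Form S → anchor (Population P): v = (4.8/89.1)(650 − 533.4) + 13.2 = 19.48
anchor → Form T (Population Q): y = (100.0/5.6)(19.48 − 14.3) + 534.4 = 626.9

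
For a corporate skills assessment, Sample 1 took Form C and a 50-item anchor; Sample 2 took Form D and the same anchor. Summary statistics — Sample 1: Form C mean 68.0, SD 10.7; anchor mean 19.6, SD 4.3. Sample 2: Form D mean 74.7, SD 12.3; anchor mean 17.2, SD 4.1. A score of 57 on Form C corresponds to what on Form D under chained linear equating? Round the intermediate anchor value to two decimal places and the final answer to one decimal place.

68.6

Form C → anchor (Sample 1): v = (4.3/10.7)(57 − 68.0) + 19.6 = 15.18
anchor → Form D (Sample 2): y = (12.3/4.1)(15.18 − 17.2) + 74.7 = 68.6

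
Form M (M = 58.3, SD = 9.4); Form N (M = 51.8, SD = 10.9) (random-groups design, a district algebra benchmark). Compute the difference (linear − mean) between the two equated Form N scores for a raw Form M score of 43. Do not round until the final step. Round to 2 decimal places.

Mean-equated: 43 + (51.8 − 58.3) = 36.50
Linear-equated: (10.9/9.4)(43 − 58.3) + 51.8 = 34.059
Difference = 34.059 − 36.50 = -2.44

-2.44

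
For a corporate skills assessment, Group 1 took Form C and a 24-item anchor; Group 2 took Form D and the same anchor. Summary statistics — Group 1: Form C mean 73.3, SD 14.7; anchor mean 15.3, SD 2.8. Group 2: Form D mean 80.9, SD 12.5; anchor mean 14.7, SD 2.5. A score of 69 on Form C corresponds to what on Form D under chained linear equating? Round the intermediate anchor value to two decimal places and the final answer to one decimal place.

79.8

Form C → anchor (Group 1): v = (2.8/14.7)(69 − 73.3) + 15.3 = 14.48
anchor → Form D (Group 2): y = (12.5/2.5)(14.48 − 14.7) + 80.9 = 79.8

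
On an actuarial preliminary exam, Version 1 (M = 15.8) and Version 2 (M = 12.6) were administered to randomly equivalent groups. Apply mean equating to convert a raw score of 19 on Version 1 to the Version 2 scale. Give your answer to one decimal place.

15.8

Mean equating: y = x + (M_Y − M_X) = 19 + (12.6 − 15.8) = 15.8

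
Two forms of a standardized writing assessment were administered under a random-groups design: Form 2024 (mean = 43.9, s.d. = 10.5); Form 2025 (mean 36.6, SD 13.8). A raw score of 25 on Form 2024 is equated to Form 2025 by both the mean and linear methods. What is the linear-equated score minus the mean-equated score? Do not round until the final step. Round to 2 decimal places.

-5.94

Mean-equated: 25 + (36.6 − 43.9) = 17.70
Linear-equated: (13.8/10.5)(25 − 43.9) + 36.6 = 11.760
Difference = 11.760 − 17.70 = -5.94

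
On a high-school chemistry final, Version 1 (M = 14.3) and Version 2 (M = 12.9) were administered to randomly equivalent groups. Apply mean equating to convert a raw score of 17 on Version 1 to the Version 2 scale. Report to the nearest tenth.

Mean equating: y = x + (M_Y − M_X) = 17 + (12.9 − 14.3) = 15.6

15.6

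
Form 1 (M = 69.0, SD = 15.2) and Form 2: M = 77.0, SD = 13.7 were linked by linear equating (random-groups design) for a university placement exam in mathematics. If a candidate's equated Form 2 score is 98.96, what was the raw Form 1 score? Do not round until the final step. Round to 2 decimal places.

93.36

Invert y = (SD_Y/SD_X)(x − M_X) + M_Y:
x = (SD_X/SD_Y)(y − M_Y) + M_X = (15.2/13.7)(98.96 − 77.0) + 69.0
x = 1.109489 × 21.960 + 69.0 = 93.36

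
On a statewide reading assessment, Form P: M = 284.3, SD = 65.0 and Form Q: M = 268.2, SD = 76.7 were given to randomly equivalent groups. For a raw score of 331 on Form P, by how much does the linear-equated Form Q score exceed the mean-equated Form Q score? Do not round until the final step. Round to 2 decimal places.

8.41

Mean-equated: 331 + (268.2 − 284.3) = 314.90
Linear-equated: (76.7/65.0)(331 − 284.3) + 268.2 = 323.306
Difference = 323.306 − 314.90 = 8.41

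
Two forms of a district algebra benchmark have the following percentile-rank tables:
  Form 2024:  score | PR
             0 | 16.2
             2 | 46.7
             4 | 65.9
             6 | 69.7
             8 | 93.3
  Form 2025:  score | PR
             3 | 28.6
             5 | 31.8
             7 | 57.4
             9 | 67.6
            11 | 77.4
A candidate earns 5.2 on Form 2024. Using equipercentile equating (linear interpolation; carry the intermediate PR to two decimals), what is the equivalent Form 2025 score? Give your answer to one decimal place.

9.1

PR of 5.2 on Form 2024: 65.9 + (5.2 − 4)/(6 − 4) × (69.7 − 65.9) = 68.18
On Form 2025, PR 68.18 falls between score 9 (PR 67.6) and 11 (PR 77.4).
Interpolate: 9 + (68.18 − 67.6)/(77.4 − 67.6) × (11 − 9) = 9.1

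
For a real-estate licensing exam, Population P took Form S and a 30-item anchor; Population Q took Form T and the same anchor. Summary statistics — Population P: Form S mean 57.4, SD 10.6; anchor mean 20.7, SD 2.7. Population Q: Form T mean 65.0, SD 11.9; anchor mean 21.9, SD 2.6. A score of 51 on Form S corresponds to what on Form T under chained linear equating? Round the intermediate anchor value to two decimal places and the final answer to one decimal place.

Form S → anchor (Population P): v = (2.7/10.6)(51 − 57.4) + 20.7 = 19.07
anchor → Form T (Population Q): y = (11.9/2.6)(19.07 − 21.9) + 65.0 = 52.0

52.0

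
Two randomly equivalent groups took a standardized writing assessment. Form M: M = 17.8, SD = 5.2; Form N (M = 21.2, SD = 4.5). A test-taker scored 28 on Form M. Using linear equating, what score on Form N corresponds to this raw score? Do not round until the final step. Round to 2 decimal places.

30.03

Linear equating: y = (SD_Y/SD_X)(x − M_X) + M_Y
y = (4.5/5.2)(28 − 17.8) + 21.2
y = 0.865385 × 10.2 + 21.2 = 8.8269 + 21.2 = 30.03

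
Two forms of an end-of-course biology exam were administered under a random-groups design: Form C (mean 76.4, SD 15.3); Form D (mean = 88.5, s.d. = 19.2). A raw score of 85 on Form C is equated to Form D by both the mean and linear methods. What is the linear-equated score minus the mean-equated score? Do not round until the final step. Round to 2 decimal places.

Mean-equated: 85 + (88.5 − 76.4) = 97.10
Linear-equated: (19.2/15.3)(85 − 76.4) + 88.5 = 99.292
Difference = 99.292 − 97.10 = 2.19

2.19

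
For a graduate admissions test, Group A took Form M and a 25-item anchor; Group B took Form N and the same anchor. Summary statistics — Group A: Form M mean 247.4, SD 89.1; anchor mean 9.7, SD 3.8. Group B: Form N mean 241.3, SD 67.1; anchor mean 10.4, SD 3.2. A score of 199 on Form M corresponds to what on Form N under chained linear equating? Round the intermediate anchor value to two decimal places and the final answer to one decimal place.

Form M → anchor (Group A): v = (3.8/89.1)(199 − 247.4) + 9.7 = 7.64
anchor → Form N (Group B): y = (67.1/3.2)(7.64 − 10.4) + 241.3 = 183.4

183.4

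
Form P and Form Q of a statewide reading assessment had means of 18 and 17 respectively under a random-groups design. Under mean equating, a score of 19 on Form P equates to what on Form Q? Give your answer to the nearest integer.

18

Mean equating: y = x + (M_Y − M_X) = 19 + (17 − 18) = 18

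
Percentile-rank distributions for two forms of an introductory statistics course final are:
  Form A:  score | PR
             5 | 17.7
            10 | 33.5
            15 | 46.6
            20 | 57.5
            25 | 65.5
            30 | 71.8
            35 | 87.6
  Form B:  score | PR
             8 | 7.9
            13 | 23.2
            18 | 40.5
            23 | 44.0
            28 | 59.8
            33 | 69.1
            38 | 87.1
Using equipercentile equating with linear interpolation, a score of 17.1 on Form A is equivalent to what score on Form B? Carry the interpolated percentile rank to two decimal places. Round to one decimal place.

PR of 17.1 on Form A: 46.6 + (17.1 − 15)/(20 − 15) × (57.5 − 46.6) = 51.18
On Form B, PR 51.18 falls between score 23 (PR 44.0) and 28 (PR 59.8).
Interpolate: 23 + (51.18 − 44.0)/(59.8 − 44.0) × (28 − 23) = 25.3

25.3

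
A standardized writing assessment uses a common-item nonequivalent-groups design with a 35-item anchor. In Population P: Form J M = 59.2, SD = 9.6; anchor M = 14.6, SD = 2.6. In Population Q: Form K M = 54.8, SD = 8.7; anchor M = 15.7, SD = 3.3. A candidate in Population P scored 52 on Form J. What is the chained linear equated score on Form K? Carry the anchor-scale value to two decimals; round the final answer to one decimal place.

46.8

Form J → anchor (Population P): v = (2.6/9.6)(52 − 59.2) + 14.6 = 12.65
anchor → Form K (Population Q): y = (8.7/3.3)(12.65 − 15.7) + 54.8 = 46.8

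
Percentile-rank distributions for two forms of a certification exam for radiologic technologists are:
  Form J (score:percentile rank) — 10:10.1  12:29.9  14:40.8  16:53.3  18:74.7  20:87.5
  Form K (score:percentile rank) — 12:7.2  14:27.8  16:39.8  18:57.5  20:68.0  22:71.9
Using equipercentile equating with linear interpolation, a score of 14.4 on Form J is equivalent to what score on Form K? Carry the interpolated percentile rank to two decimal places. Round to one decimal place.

PR of 14.4 on Form J: 40.8 + (14.4 − 14)/(16 − 14) × (53.3 − 40.8) = 43.30
On Form K, PR 43.30 falls between score 16 (PR 39.8) and 18 (PR 57.5).
Interpolate: 16 + (43.30 − 39.8)/(57.5 − 39.8) × (18 − 16) = 16.4

16.4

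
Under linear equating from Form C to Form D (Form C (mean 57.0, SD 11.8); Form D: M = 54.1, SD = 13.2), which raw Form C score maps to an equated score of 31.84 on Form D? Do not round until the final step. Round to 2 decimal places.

37.10

Invert y = (SD_Y/SD_X)(x − M_X) + M_Y:
x = (SD_X/SD_Y)(y − M_Y) + M_X = (11.8/13.2)(31.84 − 54.1) + 57.0
x = 0.893939 × -22.260 + 57.0 = 37.10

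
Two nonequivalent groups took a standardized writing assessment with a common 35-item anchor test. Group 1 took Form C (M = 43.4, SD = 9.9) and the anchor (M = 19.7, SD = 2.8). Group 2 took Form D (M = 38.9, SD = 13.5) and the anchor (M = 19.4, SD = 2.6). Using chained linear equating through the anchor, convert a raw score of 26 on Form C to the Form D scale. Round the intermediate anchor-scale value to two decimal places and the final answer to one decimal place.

14.9

Form C → anchor (Group 1): v = (2.8/9.9)(26 − 43.4) + 19.7 = 14.78
anchor → Form D (Group 2): y = (13.5/2.6)(14.78 − 19.4) + 38.9 = 14.9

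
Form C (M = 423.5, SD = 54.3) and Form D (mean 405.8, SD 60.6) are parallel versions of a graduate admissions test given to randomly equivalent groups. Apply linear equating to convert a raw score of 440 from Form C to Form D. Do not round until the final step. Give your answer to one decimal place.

424.2

Linear equating: y = (SD_Y/SD_X)(x − M_X) + M_Y
y = (60.6/54.3)(440 − 423.5) + 405.8
y = 1.116022 × 16.5 + 405.8 = 18.4144 + 405.8 = 424.2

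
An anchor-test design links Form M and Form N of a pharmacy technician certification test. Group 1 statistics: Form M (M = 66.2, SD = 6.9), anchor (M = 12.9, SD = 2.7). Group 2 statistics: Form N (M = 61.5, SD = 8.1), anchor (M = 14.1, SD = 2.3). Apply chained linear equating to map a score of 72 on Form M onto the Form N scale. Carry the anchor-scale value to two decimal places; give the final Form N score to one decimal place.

Form M → anchor (Group 1): v = (2.7/6.9)(72 − 66.2) + 12.9 = 15.17
anchor → Form N (Group 2): y = (8.1/2.3)(15.17 − 14.1) + 61.5 = 65.3

65.3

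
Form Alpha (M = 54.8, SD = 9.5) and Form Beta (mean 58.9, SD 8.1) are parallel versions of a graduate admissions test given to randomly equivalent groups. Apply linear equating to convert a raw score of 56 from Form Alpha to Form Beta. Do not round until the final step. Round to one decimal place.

59.9

Linear equating: y = (SD_Y/SD_X)(x − M_X) + M_Y
y = (8.1/9.5)(56 − 54.8) + 58.9
y = 0.852632 × 1.2 + 58.9 = 1.0232 + 58.9 = 59.9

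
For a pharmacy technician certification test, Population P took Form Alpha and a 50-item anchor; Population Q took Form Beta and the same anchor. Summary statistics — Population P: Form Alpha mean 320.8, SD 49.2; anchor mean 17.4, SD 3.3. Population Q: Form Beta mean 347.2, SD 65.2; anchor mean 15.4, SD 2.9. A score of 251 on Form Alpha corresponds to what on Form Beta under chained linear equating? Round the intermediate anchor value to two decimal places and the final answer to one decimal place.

286.9

Form Alpha → anchor (Population P): v = (3.3/49.2)(251 − 320.8) + 17.4 = 12.72
anchor → Form Beta (Population Q): y = (65.2/2.9)(12.72 − 15.4) + 347.2 = 286.9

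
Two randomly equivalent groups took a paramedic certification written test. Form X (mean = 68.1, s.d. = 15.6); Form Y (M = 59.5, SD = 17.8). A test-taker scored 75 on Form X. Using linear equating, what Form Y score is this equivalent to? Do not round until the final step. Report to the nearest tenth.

Linear equating: y = (SD_Y/SD_X)(x − M_X) + M_Y
y = (17.8/15.6)(75 − 68.1) + 59.5
y = 1.141026 × 6.9 + 59.5 = 7.8731 + 59.5 = 67.4

67.4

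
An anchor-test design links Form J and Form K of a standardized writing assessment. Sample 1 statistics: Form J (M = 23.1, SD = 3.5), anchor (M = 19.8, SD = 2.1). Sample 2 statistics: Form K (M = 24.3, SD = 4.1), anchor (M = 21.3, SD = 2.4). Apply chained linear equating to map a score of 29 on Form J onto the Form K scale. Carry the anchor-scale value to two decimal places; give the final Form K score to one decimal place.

27.8

Form J → anchor (Sample 1): v = (2.1/3.5)(29 − 23.1) + 19.8 = 23.34
anchor → Form K (Sample 2): y = (4.1/2.4)(23.34 − 21.3) + 24.3 = 27.8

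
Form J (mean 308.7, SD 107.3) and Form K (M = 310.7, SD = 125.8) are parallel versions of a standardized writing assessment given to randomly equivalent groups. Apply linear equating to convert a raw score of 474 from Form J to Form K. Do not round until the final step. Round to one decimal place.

504.5

Linear equating: y = (SD_Y/SD_X)(x − M_X) + M_Y
y = (125.8/107.3)(474 − 308.7) + 310.7
y = 1.172414 × 165.3 + 310.7 = 193.8000 + 310.7 = 504.5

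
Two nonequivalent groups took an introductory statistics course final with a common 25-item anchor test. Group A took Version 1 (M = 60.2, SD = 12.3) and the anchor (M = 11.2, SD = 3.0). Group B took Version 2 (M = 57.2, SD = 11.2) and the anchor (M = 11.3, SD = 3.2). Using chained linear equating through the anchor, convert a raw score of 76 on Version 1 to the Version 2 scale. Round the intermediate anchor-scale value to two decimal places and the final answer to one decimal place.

70.3

Version 1 → anchor (Group A): v = (3.0/12.3)(76 − 60.2) + 11.2 = 15.05
anchor → Version 2 (Group B): y = (11.2/3.2)(15.05 − 11.3) + 57.2 = 70.3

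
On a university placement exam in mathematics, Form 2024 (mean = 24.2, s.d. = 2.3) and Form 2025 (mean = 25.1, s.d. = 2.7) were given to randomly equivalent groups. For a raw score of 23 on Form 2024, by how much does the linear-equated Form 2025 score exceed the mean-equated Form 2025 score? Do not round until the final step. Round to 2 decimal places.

-0.21

Mean-equated: 23 + (25.1 − 24.2) = 23.90
Linear-equated: (2.7/2.3)(23 − 24.2) + 25.1 = 23.691
Difference = 23.691 − 23.90 = -0.21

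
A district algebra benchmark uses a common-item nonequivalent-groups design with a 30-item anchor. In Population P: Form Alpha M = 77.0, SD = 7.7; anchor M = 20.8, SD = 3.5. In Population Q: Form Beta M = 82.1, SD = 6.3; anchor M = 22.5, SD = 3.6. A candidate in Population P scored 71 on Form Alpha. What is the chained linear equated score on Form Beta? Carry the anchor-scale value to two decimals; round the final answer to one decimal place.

74.3

Form Alpha → anchor (Population P): v = (3.5/7.7)(71 − 77.0) + 20.8 = 18.07
anchor → Form Beta (Population Q): y = (6.3/3.6)(18.07 − 22.5) + 82.1 = 74.3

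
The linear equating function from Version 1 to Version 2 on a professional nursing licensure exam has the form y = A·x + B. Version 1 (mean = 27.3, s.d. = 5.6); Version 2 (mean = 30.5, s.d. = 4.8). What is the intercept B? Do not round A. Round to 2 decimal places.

7.10

A = SD_Y / SD_X = 4.8 / 5.6 = 0.857143
B = M_Y − A·M_X = 30.5 − 0.857143 × 27.3 = 7.10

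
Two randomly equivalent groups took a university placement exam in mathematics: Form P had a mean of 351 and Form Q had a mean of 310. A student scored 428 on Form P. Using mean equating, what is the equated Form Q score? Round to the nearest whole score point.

387

Mean equating: y = x + (M_Y − M_X) = 428 + (310 − 351) = 387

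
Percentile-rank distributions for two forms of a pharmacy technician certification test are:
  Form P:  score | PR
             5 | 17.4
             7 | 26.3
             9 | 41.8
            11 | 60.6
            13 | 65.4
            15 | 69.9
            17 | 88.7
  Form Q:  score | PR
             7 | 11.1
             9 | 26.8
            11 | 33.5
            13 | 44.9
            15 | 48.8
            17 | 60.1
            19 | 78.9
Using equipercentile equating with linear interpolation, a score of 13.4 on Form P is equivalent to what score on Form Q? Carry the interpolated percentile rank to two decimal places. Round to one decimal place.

17.7

PR of 13.4 on Form P: 65.4 + (13.4 − 13)/(15 − 13) × (69.9 − 65.4) = 66.30
On Form Q, PR 66.30 falls between score 17 (PR 60.1) and 19 (PR 78.9).
Interpolate: 17 + (66.30 − 60.1)/(78.9 − 60.1) × (19 − 17) = 17.7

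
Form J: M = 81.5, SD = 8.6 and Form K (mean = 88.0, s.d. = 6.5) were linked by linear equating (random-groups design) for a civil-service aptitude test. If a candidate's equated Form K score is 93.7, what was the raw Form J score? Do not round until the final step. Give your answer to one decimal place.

Invert y = (SD_Y/SD_X)(x − M_X) + M_Y:
x = (SD_X/SD_Y)(y − M_Y) + M_X = (8.6/6.5)(93.7 − 88.0) + 81.5
x = 1.323077 × 5.700 + 81.5 = 89.0

89.0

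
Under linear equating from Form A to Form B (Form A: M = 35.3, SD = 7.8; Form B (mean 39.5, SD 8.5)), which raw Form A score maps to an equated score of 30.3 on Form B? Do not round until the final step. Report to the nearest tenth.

26.9

Invert y = (SD_Y/SD_X)(x − M_X) + M_Y:
x = (SD_X/SD_Y)(y − M_Y) + M_X = (7.8/8.5)(30.3 − 39.5) + 35.3
x = 0.917647 × -9.200 + 35.3 = 26.9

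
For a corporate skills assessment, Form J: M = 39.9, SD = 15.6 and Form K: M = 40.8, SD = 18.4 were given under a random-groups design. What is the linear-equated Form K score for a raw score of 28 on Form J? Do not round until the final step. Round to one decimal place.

Linear equating: y = (SD_Y/SD_X)(x − M_X) + M_Y
y = (18.4/15.6)(28 − 39.9) + 40.8
y = 1.179487 × -11.9 + 40.8 = -14.0359 + 40.8 = 26.8

26.8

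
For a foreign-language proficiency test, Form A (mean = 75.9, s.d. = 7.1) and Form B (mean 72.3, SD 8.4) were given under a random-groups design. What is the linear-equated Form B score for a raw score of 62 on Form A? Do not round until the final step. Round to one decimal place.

55.9

Linear equating: y = (SD_Y/SD_X)(x − M_X) + M_Y
y = (8.4/7.1)(62 − 75.9) + 72.3
y = 1.183099 × -13.9 + 72.3 = -16.4451 + 72.3 = 55.9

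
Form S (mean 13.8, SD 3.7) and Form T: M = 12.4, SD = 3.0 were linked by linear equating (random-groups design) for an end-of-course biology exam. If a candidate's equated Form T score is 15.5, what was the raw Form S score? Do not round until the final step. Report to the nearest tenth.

17.6

Invert y = (SD_Y/SD_X)(x − M_X) + M_Y:
x = (SD_X/SD_Y)(y − M_Y) + M_X = (3.7/3.0)(15.5 − 12.4) + 13.8
x = 1.233333 × 3.100 + 13.8 = 17.6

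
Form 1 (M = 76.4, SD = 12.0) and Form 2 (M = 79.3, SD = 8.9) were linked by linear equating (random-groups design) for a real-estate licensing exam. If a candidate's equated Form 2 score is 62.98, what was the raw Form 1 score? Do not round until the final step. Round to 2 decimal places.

54.40

Invert y = (SD_Y/SD_X)(x − M_X) + M_Y:
x = (SD_X/SD_Y)(y − M_Y) + M_X = (12.0/8.9)(62.98 − 79.3) + 76.4
x = 1.348315 × -16.320 + 76.4 = 54.40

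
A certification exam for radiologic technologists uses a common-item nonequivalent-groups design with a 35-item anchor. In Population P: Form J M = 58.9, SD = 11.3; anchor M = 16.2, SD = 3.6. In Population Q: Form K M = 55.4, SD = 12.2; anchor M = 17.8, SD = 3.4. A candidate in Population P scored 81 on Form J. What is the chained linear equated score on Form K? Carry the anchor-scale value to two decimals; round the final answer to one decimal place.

74.9

Form J → anchor (Population P): v = (3.6/11.3)(81 − 58.9) + 16.2 = 23.24
anchor → Form K (Population Q): y = (12.2/3.4)(23.24 − 17.8) + 55.4 = 74.9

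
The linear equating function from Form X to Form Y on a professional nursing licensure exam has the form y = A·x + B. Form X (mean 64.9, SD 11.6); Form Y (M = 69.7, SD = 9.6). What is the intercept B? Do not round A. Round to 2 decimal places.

15.99

A = SD_Y / SD_X = 9.6 / 11.6 = 0.827586
B = M_Y − A·M_X = 69.7 − 0.827586 × 64.9 = 15.99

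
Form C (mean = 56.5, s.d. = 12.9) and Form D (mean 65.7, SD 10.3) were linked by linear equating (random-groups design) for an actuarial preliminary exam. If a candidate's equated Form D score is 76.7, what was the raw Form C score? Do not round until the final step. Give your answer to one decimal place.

Invert y = (SD_Y/SD_X)(x − M_X) + M_Y:
x = (SD_X/SD_Y)(y − M_Y) + M_X = (12.9/10.3)(76.7 − 65.7) + 56.5
x = 1.252427 × 11.000 + 56.5 = 70.3

70.3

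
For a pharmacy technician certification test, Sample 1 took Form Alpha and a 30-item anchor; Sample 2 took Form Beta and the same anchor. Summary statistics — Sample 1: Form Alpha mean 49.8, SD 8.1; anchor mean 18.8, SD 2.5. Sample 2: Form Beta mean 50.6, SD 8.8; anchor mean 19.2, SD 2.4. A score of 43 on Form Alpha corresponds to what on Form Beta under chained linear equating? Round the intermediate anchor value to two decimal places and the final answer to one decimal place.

Form Alpha → anchor (Sample 1): v = (2.5/8.1)(43 − 49.8) + 18.8 = 16.70
anchor → Form Beta (Sample 2): y = (8.8/2.4)(16.70 − 19.2) + 50.6 = 41.4

41.4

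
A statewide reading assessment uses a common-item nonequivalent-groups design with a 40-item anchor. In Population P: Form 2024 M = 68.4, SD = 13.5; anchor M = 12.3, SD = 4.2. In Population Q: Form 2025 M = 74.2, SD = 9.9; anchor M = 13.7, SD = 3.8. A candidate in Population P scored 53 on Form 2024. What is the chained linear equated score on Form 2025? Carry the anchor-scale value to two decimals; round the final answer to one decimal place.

Form 2024 → anchor (Population P): v = (4.2/13.5)(53 − 68.4) + 12.3 = 7.51
anchor → Form 2025 (Population Q): y = (9.9/3.8)(7.51 − 13.7) + 74.2 = 58.1

58.1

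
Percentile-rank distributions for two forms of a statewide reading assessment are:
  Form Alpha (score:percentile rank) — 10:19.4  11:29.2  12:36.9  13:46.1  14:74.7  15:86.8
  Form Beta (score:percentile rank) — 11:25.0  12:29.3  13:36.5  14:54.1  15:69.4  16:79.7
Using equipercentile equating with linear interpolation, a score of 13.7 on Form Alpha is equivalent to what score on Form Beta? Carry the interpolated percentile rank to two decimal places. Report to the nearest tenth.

PR of 13.7 on Form Alpha: 46.1 + (13.7 − 13)/(14 − 13) × (74.7 − 46.1) = 66.12
On Form Beta, PR 66.12 falls between score 14 (PR 54.1) and 15 (PR 69.4).
Interpolate: 14 + (66.12 − 54.1)/(69.4 − 54.1) × (15 − 14) = 14.8

14.8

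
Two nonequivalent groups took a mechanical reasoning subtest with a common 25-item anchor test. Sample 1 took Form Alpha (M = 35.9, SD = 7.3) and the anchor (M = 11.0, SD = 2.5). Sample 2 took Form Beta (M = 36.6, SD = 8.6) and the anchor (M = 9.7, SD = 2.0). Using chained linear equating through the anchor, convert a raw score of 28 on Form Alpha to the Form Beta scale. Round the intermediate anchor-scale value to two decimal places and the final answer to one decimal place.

30.5

Form Alpha → anchor (Sample 1): v = (2.5/7.3)(28 − 35.9) + 11.0 = 8.29
anchor → Form Beta (Sample 2): y = (8.6/2.0)(8.29 − 9.7) + 36.6 = 30.5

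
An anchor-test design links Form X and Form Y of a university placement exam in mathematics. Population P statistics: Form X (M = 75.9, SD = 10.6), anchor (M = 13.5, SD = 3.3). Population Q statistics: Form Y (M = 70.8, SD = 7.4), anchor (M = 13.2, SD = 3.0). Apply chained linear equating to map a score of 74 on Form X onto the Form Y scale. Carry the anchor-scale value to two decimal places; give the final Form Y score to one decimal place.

Form X → anchor (Population P): v = (3.3/10.6)(74 − 75.9) + 13.5 = 12.91
anchor → Form Y (Population Q): y = (7.4/3.0)(12.91 − 13.2) + 70.8 = 70.1

70.1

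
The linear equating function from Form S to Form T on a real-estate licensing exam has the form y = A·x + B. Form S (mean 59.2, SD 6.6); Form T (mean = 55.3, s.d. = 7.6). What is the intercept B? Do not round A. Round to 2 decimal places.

A = SD_Y / SD_X = 7.6 / 6.6 = 1.151515
B = M_Y − A·M_X = 55.3 − 1.151515 × 59.2 = -12.87

-12.87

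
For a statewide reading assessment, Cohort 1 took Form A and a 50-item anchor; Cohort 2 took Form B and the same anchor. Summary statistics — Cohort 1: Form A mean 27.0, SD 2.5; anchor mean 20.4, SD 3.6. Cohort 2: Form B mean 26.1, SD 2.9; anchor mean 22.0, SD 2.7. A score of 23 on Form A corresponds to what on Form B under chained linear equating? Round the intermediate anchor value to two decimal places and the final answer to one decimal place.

Form A → anchor (Cohort 1): v = (3.6/2.5)(23 − 27.0) + 20.4 = 14.64
anchor → Form B (Cohort 2): y = (2.9/2.7)(14.64 − 22.0) + 26.1 = 18.2

18.2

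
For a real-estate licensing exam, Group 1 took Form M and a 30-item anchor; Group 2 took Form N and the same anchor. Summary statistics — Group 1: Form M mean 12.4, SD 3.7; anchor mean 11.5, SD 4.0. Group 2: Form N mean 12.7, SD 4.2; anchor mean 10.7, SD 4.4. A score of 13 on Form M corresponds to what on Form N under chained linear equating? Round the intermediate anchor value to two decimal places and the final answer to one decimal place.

Form M → anchor (Group 1): v = (4.0/3.7)(13 − 12.4) + 11.5 = 12.15
anchor → Form N (Group 2): y = (4.2/4.4)(12.15 − 10.7) + 12.7 = 14.1

14.1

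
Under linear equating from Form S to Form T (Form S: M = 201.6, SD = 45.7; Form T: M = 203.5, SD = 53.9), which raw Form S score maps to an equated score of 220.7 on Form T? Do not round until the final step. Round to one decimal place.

216.2

Invert y = (SD_Y/SD_X)(x − M_X) + M_Y:
x = (SD_X/SD_Y)(y − M_Y) + M_X = (45.7/53.9)(220.7 − 203.5) + 201.6
x = 0.847866 × 17.200 + 201.6 = 216.2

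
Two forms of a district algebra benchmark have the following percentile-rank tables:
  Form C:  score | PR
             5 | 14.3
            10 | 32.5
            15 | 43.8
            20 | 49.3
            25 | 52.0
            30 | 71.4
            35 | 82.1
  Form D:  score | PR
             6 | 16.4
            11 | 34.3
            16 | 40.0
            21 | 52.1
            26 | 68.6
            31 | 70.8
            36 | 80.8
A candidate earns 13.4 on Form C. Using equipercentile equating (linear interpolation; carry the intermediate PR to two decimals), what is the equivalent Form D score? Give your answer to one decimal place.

PR of 13.4 on Form C: 32.5 + (13.4 − 10)/(15 − 10) × (43.8 − 32.5) = 40.18
On Form D, PR 40.18 falls between score 16 (PR 40.0) and 21 (PR 52.1).
Interpolate: 16 + (40.18 − 40.0)/(52.1 − 40.0) × (21 − 16) = 16.1

16.1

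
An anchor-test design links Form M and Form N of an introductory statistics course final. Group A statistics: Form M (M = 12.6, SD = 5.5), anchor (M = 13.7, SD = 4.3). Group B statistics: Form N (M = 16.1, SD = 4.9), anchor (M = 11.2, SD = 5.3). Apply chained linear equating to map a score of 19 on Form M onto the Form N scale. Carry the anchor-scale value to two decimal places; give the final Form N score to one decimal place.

Form M → anchor (Group A): v = (4.3/5.5)(19 − 12.6) + 13.7 = 18.70
anchor → Form N (Group B): y = (4.9/5.3)(18.70 − 11.2) + 16.1 = 23.0

23.0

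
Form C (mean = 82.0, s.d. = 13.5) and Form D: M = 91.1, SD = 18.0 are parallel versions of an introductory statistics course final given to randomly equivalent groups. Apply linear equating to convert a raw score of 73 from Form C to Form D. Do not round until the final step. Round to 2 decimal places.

Linear equating: y = (SD_Y/SD_X)(x − M_X) + M_Y
y = (18.0/13.5)(73 − 82.0) + 91.1
y = 1.333333 × -9.0 + 91.1 = -12.0000 + 91.1 = 79.10

79.10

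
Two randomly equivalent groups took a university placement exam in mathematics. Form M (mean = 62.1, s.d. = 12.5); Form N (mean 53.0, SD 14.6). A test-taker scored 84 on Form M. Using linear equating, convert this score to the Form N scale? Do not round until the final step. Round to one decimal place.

Linear equating: y = (SD_Y/SD_X)(x − M_X) + M_Y
y = (14.6/12.5)(84 − 62.1) + 53.0
y = 1.168000 × 21.9 + 53.0 = 25.5792 + 53.0 = 78.6

78.6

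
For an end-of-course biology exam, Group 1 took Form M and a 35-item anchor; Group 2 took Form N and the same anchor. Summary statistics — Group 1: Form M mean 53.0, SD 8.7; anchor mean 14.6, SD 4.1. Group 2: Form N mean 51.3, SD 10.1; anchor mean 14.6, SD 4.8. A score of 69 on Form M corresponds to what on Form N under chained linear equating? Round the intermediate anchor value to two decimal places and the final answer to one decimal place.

67.2

Form M → anchor (Group 1): v = (4.1/8.7)(69 − 53.0) + 14.6 = 22.14
anchor → Form N (Group 2): y = (10.1/4.8)(22.14 − 14.6) + 51.3 = 67.2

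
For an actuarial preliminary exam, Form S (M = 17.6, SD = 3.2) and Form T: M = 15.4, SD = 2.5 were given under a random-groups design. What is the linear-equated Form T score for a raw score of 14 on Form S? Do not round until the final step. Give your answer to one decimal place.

12.6

Linear equating: y = (SD_Y/SD_X)(x − M_X) + M_Y
y = (2.5/3.2)(14 − 17.6) + 15.4
y = 0.781250 × -3.6 + 15.4 = -2.8125 + 15.4 = 12.6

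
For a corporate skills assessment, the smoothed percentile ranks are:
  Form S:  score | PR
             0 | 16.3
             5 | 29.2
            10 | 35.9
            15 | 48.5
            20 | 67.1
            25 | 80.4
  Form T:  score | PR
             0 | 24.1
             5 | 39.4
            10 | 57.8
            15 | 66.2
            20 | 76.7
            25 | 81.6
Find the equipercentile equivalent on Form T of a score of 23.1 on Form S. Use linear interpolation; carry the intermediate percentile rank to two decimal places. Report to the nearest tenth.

PR of 23.1 on Form S: 67.1 + (23.1 − 20)/(25 − 20) × (80.4 − 67.1) = 75.35
On Form T, PR 75.35 falls between score 15 (PR 66.2) and 20 (PR 76.7).
Interpolate: 15 + (75.35 − 66.2)/(76.7 − 66.2) × (20 − 15) = 19.4

19.4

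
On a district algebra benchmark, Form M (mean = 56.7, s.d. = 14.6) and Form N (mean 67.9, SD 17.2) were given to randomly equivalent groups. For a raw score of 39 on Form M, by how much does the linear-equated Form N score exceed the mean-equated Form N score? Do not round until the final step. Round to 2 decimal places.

-3.15

Mean-equated: 39 + (67.9 − 56.7) = 50.20
Linear-equated: (17.2/14.6)(39 − 56.7) + 67.9 = 47.048
Difference = 47.048 − 50.20 = -3.15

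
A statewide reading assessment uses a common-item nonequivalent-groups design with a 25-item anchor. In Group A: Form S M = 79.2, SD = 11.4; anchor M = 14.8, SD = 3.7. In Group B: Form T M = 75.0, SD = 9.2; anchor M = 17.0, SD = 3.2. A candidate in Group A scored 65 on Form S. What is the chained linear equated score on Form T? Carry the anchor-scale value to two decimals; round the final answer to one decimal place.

Form S → anchor (Group A): v = (3.7/11.4)(65 − 79.2) + 14.8 = 10.19
anchor → Form T (Group B): y = (9.2/3.2)(10.19 − 17.0) + 75.0 = 55.4

55.4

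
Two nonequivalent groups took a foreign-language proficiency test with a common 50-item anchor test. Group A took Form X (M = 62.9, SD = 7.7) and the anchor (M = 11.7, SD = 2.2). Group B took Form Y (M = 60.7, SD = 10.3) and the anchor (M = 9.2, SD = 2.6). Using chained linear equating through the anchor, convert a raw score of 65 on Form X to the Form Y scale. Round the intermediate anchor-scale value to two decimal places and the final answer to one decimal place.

Form X → anchor (Group A): v = (2.2/7.7)(65 − 62.9) + 11.7 = 12.30
anchor → Form Y (Group B): y = (10.3/2.6)(12.30 − 9.2) + 60.7 = 73.0

73.0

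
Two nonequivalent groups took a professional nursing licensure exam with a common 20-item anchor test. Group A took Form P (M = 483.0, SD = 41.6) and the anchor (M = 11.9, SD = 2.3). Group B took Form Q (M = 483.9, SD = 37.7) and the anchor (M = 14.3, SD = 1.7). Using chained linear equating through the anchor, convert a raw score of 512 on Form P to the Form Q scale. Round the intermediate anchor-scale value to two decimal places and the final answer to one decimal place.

466.2

Form P → anchor (Group A): v = (2.3/41.6)(512 − 483.0) + 11.9 = 13.50
anchor → Form Q (Group B): y = (37.7/1.7)(13.50 − 14.3) + 483.9 = 466.2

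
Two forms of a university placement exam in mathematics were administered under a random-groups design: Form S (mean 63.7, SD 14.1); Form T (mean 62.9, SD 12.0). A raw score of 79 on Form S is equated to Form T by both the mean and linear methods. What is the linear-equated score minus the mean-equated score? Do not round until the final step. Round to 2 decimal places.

Mean-equated: 79 + (62.9 − 63.7) = 78.20
Linear-equated: (12.0/14.1)(79 − 63.7) + 62.9 = 75.921
Difference = 75.921 − 78.20 = -2.28

-2.28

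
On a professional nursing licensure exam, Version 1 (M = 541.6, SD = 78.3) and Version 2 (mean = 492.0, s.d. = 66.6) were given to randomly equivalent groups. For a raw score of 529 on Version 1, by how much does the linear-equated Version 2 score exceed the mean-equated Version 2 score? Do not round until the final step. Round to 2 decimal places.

1.88

Mean-equated: 529 + (492.0 − 541.6) = 479.40
Linear-equated: (66.6/78.3)(529 − 541.6) + 492.0 = 481.283
Difference = 481.283 − 479.40 = 1.88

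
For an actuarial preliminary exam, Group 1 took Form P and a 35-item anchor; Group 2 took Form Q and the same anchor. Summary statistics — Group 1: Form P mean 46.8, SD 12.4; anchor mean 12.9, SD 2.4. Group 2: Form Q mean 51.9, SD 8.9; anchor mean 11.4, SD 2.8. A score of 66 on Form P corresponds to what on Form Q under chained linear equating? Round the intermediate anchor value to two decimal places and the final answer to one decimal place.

Form P → anchor (Group 1): v = (2.4/12.4)(66 − 46.8) + 12.9 = 16.62
anchor → Form Q (Group 2): y = (8.9/2.8)(16.62 − 11.4) + 51.9 = 68.5

68.5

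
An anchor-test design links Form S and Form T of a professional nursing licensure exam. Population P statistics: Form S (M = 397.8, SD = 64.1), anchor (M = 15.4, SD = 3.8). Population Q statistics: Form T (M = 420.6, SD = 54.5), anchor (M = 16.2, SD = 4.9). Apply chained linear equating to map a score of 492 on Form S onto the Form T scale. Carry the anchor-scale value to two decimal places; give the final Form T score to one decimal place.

Form S → anchor (Population P): v = (3.8/64.1)(492 − 397.8) + 15.4 = 20.98
anchor → Form T (Population Q): y = (54.5/4.9)(20.98 − 16.2) + 420.6 = 473.8

473.8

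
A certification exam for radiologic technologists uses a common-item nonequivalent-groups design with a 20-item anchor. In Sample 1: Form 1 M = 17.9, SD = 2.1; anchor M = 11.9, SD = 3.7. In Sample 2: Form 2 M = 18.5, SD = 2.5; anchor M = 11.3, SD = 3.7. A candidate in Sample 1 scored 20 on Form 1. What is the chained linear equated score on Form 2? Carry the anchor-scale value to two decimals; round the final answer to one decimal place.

Form 1 → anchor (Sample 1): v = (3.7/2.1)(20 − 17.9) + 11.9 = 15.60
anchor → Form 2 (Sample 2): y = (2.5/3.7)(15.60 − 11.3) + 18.5 = 21.4

21.4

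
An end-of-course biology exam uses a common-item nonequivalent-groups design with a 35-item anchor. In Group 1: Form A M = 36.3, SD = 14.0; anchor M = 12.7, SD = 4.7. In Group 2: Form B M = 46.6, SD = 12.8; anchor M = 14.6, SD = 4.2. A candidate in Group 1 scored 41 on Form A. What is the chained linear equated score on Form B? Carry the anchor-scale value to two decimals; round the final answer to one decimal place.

45.6

Form A → anchor (Group 1): v = (4.7/14.0)(41 − 36.3) + 12.7 = 14.28
anchor → Form B (Group 2): y = (12.8/4.2)(14.28 − 14.6) + 46.6 = 45.6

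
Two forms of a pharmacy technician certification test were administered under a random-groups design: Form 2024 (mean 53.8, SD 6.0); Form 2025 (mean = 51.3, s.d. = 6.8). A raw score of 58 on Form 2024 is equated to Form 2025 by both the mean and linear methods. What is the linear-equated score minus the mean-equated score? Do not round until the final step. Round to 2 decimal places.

Mean-equated: 58 + (51.3 − 53.8) = 55.50
Linear-equated: (6.8/6.0)(58 − 53.8) + 51.3 = 56.060
Difference = 56.060 − 55.50 = 0.56

0.56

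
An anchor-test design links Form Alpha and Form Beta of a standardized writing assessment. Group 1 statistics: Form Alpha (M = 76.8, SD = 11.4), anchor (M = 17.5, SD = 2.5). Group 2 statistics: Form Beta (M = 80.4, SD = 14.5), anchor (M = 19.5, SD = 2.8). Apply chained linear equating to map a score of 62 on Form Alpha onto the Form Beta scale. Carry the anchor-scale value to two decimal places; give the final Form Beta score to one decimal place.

53.2

Form Alpha → anchor (Group 1): v = (2.5/11.4)(62 − 76.8) + 17.5 = 14.25
anchor → Form Beta (Group 2): y = (14.5/2.8)(14.25 − 19.5) + 80.4 = 53.2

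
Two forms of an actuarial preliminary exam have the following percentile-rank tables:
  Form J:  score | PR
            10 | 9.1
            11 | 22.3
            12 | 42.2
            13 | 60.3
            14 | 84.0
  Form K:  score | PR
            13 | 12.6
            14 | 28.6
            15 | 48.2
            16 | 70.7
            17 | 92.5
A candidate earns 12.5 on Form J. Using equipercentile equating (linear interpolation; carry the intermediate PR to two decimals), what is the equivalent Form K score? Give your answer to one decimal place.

PR of 12.5 on Form J: 42.2 + (12.5 − 12)/(13 − 12) × (60.3 − 42.2) = 51.25
On Form K, PR 51.25 falls between score 15 (PR 48.2) and 16 (PR 70.7).
Interpolate: 15 + (51.25 − 48.2)/(70.7 − 48.2) × (16 − 15) = 15.1

15.1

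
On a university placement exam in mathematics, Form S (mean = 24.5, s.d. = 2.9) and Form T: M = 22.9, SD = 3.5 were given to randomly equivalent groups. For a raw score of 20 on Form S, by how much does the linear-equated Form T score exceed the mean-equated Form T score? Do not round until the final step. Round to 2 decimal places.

Mean-equated: 20 + (22.9 − 24.5) = 18.40
Linear-equated: (3.5/2.9)(20 − 24.5) + 22.9 = 17.469
Difference = 17.469 − 18.40 = -0.93

-0.93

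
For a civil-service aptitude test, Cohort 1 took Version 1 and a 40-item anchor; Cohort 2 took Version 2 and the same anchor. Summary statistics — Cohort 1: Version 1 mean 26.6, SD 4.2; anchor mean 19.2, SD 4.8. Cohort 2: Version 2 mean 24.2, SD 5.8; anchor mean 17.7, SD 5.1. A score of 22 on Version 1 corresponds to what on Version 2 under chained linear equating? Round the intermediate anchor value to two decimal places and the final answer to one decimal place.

19.9

Version 1 → anchor (Cohort 1): v = (4.8/4.2)(22 − 26.6) + 19.2 = 13.94
anchor → Version 2 (Cohort 2): y = (5.8/5.1)(13.94 − 17.7) + 24.2 = 19.9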